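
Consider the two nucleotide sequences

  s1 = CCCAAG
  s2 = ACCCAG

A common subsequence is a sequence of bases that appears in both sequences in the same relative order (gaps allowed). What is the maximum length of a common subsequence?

5

Let dp[i][j] be the LCS length of the first i bases of s1 and the first j bases of s2. dp[i][j] = dp[i-1][j-1]+1 when the i-th and j-th bases match, else max(dp[i-1][j], dp[i][j-1]).
    ·  A  C  C  C  A  G
 ·  0  0  0  0  0  0  0
 C  0  0  1  1  1  1  1
 C  0  0  1  2  2  2  2
 C  0  0  1  2  3  3  3
 A  0  1  1  2  3  4  4
 A  0  1  1  2  3  4  4
 G  0  1  1  2  3  4  5
dp[6][6] = 5. One LCS (by backtracking along matches): CCCAG.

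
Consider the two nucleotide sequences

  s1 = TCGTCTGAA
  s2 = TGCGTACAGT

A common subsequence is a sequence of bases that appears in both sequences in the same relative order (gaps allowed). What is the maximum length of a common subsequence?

One common subsequence of length 6: T [1,1]; then C [2,3]; then G [3,4]; then T [4,5]; then C [5,7]; then T [6,10]. dp[9][10] = 6 confirms this is the maximum.

6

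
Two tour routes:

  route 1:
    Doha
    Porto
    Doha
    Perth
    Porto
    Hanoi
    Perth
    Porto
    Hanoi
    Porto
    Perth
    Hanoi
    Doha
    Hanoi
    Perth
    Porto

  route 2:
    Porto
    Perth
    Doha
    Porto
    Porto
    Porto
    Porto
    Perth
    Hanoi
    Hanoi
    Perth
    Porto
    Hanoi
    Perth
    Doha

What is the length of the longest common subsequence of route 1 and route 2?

Taking Doha [1,3], then Porto [2,4], then Porto [5,5], then Porto [8,6], then Porto [10,7], then Perth [11,8], then Hanoi [12,9], then Hanoi [14,10], then Perth [15,11], then Porto [16,12] gives a common subsequence of length 10. The LCS DP gives dp[16][15] = 10, so this is optimal.

10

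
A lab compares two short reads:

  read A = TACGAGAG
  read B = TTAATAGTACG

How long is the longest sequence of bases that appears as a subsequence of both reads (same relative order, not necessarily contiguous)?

Let dp[i][j] be the LCS length of the first i bases of read A and the first j bases of read B. dp[i][j] = dp[i-1][j-1]+1 when the i-th and j-th bases match, else max(dp[i-1][j], dp[i][j-1]).
    ·  T  T  A  A  T  A  G  T  A  C  G
 ·  0  0  0  0  0  0  0  0  0  0  0  0
 T  0  1  1  1  1  1  1  1  1  1  1  1
 A  0  1  1  2  2  2  2  2  2  2  2  2
 C  0  1  1  2  2  2  2  2  2  2  3  3
 G  0  1  1  2  2  2  2  3  3  3  3  4
 A  0  1  1  2  3  3  3  3  3  4  4  4
 G  0  1  1  2  3  3  3  4  4  4  4  5
 A  0  1  1  2  3  3  4  4  4  5  5  5
 G  0  1  1  2  3  3  4  5  5  5  5  6
dp[8][11] = 6. One LCS (by backtracking along matches): TAAGAG.

6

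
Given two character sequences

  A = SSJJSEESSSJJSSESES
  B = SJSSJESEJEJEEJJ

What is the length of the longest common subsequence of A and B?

Taking S at A[1]=B[3], then S at A[2]=B[4], then J at A[3]=B[5], then S at A[5]=B[7], then E at A[6]=B[8], then E at A[7]=B[10], then J at A[12]=B[11], then E at A[15]=B[12], then E at A[17]=B[13] gives a common subsequence of length 9, and the DP table's final entry dp[18][15] is also 9, so no common subsequence is longer.

9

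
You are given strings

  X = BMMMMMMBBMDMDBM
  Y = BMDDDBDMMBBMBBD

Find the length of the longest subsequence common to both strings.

Match B (X #1, Y #1); then M (X #2, Y #2); then M (X #3, Y #8); then M (X #4, Y #9); then M (X #7, Y #12); then B (X #8, Y #13); then B (X #9, Y #14); then D (X #13, Y #15) — 8 characters in the same relative order in both, and the DP table's final entry dp[15][15] is also 8, so no common subsequence is longer.

8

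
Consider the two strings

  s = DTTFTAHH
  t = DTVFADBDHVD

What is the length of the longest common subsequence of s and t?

One common subsequence of length 5: D [1,1], then T [2,2], then F [4,4], then A [6,5], then H [7,9]. dp[8][11] = 5 confirms this is the maximum.

5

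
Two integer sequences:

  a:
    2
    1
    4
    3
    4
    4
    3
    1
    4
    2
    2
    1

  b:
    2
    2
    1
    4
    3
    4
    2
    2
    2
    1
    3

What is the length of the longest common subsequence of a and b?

8

Taking 2 [1,2], then 1 [2,3], then 4 [3,4], then 3 [4,5], then 4 [5,6], then 2 [10,8], then 2 [11,9], then 1 [12,10] gives a common subsequence of length 8. Since dp[12][11] = 8, nothing longer is possible.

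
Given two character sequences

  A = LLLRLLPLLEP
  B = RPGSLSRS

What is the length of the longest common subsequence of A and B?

3

Let dp[i][j] be the LCS length of the first i characters of A and the first j characters of B. dp[i][j] = dp[i-1][j-1]+1 when the i-th and j-th characters match, else max(dp[i-1][j], dp[i][j-1]).
    ·  R  P  G  S  L  S  R  S
 ·  0  0  0  0  0  0  0  0  0
 L  0  0  0  0  0  1  1  1  1
 L  0  0  0  0  0  1  1  1  1
 L  0  0  0  0  0  1  1  1  1
 R  0  1  1  1  1  1  1  2  2
 L  0  1  1  1  1  2  2  2  2
 L  0  1  1  1  1  2  2  2  2
 P  0  1  2  2  2  2  2  2  2
 L  0  1  2  2  2  3  3  3  3
 L  0  1  2  2  2  3  3  3  3
 E  0  1  2  2  2  3  3  3  3
 P  0  1  2  2  2  3  3  3  3
dp[11][8] = 3. One LCS (by backtracking along matches): RPL.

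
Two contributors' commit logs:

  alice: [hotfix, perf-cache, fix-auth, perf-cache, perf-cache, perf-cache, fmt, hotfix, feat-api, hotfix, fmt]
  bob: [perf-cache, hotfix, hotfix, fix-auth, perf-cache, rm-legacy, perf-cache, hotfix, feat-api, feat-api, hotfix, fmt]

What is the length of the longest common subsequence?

Taking hotfix (alice #1, bob #3) → fix-auth (alice #3, bob #4) → perf-cache (alice #4, bob #5) → perf-cache (alice #6, bob #7) → hotfix (alice #8, bob #8) → feat-api (alice #9, bob #10) → hotfix (alice #10, bob #11) → fmt (alice #11, bob #12) gives a common subsequence of length 8, and the DP table's final entry dp[11][12] is also 8, so no common subsequence is longer.

8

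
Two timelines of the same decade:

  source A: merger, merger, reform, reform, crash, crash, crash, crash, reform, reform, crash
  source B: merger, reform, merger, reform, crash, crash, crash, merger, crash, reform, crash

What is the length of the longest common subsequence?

Taking merger [1,1], then merger [2,3], then reform [4,4], then crash [5,5], then crash [6,6], then crash [7,7], then crash [8,9], then reform [10,10], then crash [11,11] gives a common subsequence of length 9. dp[11][11] = 9 confirms this is the maximum.

9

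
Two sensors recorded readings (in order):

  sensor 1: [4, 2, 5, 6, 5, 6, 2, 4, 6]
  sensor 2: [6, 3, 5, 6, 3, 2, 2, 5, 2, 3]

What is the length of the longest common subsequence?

Let dp[i][j] be the LCS length of the first i values of sensor 1 and the first j values of sensor 2. dp[i][j] = dp[i-1][j-1]+1 when the i-th and j-th values match, else max(dp[i-1][j], dp[i][j-1]).
    ·  6  3  5  6  3  2  2  5  2  3
 ·  0  0  0  0  0  0  0  0  0  0  0
 4  0  0  0  0  0  0  0  0  0  0  0
 2  0  0  0  0  0  0  1  1  1  1  1
 5  0  0  0  1  1  1  1  1  2  2  2
 6  0  1  1  1  2  2  2  2  2  2  2
 5  0  1  1  2  2  2  2  2  3  3  3
 6  0  1  1  2  3  3  3  3  3  3  3
 2  0  1  1  2  3  3  4  4  4  4  4
 4  0  1  1  2  3  3  4  4  4  4  4
 6  0  1  1  2  3  3  4  4  4  4  4
dp[9][10] = 4. One LCS (by backtracking along matches): 5, 6, 5, 2.

4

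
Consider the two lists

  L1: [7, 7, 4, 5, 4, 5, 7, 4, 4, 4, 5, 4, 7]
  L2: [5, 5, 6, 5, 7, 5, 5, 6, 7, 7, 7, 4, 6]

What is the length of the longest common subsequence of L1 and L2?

5

Pick 7 at L1[2]=L2[5], 5 at L1[4]=L2[6], 5 at L1[6]=L2[7], 7 at L1[7]=L2[11], 4 at L1[8]=L2[12]; all 5 values appear in both, in order, and the DP table's final entry dp[13][13] is also 5, so no common subsequence is longer.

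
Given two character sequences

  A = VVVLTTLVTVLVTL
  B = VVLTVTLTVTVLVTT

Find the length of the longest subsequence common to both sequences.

12

Match V (A #2, B #1) → V (A #3, B #2) → L (A #4, B #3) → T (A #5, B #4) → T (A #6, B #6) → L (A #7, B #7) → V (A #8, B #9) → T (A #9, B #10) → V (A #10, B #11) → L (A #11, B #12) → V (A #12, B #13) → T (A #13, B #15) — 12 characters in the same relative order in both. Since dp[14][15] = 12, nothing longer is possible.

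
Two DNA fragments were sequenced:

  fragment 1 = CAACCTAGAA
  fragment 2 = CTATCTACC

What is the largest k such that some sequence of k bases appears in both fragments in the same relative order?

Match C at fragment 1[1]=fragment 2[1], then A at fragment 1[2]=fragment 2[3], then A at fragment 1[3]=fragment 2[7], then C at fragment 1[4]=fragment 2[8], then C at fragment 1[5]=fragment 2[9] — 5 bases in the same relative order in both. dp[10][9] = 5 confirms this is the maximum.

5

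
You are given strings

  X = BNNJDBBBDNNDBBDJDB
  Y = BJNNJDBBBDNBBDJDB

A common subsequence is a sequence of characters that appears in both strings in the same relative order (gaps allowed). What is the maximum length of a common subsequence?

Pick B (X #1, Y #1), then N (X #2, Y #3), then N (X #3, Y #4), then J (X #4, Y #5), then D (X #5, Y #6), then B (X #6, Y #7), then B (X #7, Y #8), then B (X #8, Y #9), then D (X #9, Y #10), then N (X #11, Y #11), then B (X #13, Y #12), then B (X #14, Y #13), then D (X #15, Y #14), then J (X #16, Y #15), then D (X #17, Y #16), then B (X #18, Y #17); all 16 characters appear in both, in order. Since dp[18][17] = 16, nothing longer is possible.

16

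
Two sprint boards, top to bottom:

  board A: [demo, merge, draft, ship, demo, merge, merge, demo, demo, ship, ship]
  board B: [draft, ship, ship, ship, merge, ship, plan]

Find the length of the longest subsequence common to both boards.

Pick draft (board A #3, board B #1) → ship (board A #4, board B #4) → merge (board A #7, board B #5) → ship (board A #10, board B #6); all 4 tasks appear in both, in order, and the DP table's final entry dp[11][7] is also 4, so no common subsequence is longer.

4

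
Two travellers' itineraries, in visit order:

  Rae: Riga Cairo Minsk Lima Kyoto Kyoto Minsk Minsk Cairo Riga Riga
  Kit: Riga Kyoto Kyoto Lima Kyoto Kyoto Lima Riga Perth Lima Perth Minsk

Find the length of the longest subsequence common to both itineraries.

One common subsequence of length 5: Riga at Rae[1]=Kit[1]; then Lima at Rae[4]=Kit[4]; then Kyoto at Rae[5]=Kit[5]; then Kyoto at Rae[6]=Kit[6]; then Minsk at Rae[8]=Kit[12]. dp[11][12] = 5 confirms this is the maximum.

5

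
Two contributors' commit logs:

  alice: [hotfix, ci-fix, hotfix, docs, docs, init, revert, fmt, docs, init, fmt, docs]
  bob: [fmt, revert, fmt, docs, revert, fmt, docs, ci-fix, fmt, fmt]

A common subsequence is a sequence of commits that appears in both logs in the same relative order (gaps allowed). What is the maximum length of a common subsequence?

One common subsequence of length 5: docs at alice[5]=bob[4] → revert at alice[7]=bob[5] → fmt at alice[8]=bob[6] → docs at alice[9]=bob[7] → fmt at alice[11]=bob[10], and the DP table's final entry dp[12][10] is also 5, so no common subsequence is longer.

5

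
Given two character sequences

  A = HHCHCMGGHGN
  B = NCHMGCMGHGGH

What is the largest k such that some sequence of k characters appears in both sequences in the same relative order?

Let dp[i][j] be the LCS length of the first i characters of A and the first j characters of B. dp[i][j] = dp[i-1][j-1]+1 when the i-th and j-th characters match, else max(dp[i-1][j], dp[i][j-1]).
    ·  N  C  H  M  G  C  M  G  H  G  G  H
 ·  0  0  0  0  0  0  0  0  0  0  0  0  0
 H  0  0  0  1  1  1  1  1  1  1  1  1  1
 H  0  0  0  1  1  1  1  1  1  2  2  2  2
 C  0  0  1  1  1  1  2  2  2  2  2  2  2
 H  0  0  1  2  2  2  2  2  2  3  3  3  3
 C  0  0  1  2  2  2  3  3  3  3  3  3  3
 M  0  0  1  2  3  3  3  4  4  4  4  4  4
 G  0  0  1  2  3  4  4  4  5  5  5  5  5
 G  0  0  1  2  3  4  4  4  5  5  6  6  6
 H  0  0  1  2  3  4  4  4  5  6  6  6  7
 G  0  0  1  2  3  4  4  4  5  6  7  7  7
 N  0  1  1  2  3  4  4  4  5  6  7  7  7
dp[11][12] = 7. One LCS (by backtracking along matches): CHCMGGH.

7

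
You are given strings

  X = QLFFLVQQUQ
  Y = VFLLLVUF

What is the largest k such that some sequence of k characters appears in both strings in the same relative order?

4

Match L (X #2, Y #4) → L (X #5, Y #5) → V (X #6, Y #6) → U (X #9, Y #7) — 4 characters in the same relative order in both. Since dp[10][8] = 4, nothing longer is possible.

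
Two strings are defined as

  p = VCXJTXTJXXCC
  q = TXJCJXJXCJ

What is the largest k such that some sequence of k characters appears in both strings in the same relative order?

6

Taking C [2,4]; then J [4,5]; then X [6,6]; then J [8,7]; then X [10,8]; then C [11,9] gives a common subsequence of length 6, and the DP table's final entry dp[12][10] is also 6, so no common subsequence is longer.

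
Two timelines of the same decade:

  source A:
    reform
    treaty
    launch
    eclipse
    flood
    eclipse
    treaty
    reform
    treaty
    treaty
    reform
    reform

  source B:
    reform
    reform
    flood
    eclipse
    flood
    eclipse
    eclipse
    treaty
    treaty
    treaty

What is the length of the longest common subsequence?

One common subsequence of length 7: reform [1,2] → eclipse [4,4] → flood [5,5] → eclipse [6,7] → treaty [7,8] → treaty [9,9] → treaty [10,10]. The LCS DP gives dp[12][10] = 7, so this is optimal.

7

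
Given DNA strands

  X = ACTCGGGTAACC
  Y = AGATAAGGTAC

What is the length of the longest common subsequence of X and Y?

Taking A (X #1, Y #3); then T (X #3, Y #4); then G (X #6, Y #7); then G (X #7, Y #8); then T (X #8, Y #9); then A (X #10, Y #10); then C (X #12, Y #11) gives a common subsequence of length 7. dp[12][11] = 7 confirms this is the maximum.

7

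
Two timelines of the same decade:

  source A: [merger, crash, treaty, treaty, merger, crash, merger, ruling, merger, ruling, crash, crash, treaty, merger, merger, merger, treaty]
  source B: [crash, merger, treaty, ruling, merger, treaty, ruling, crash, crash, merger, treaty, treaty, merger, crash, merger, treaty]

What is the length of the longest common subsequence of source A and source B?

11

Pick merger [1,2], then treaty [4,3], then ruling [8,4], then merger [9,5], then ruling [10,7], then crash [11,8], then crash [12,9], then treaty [13,12], then merger [14,13], then merger [16,15], then treaty [17,16]; all 11 events appear in both, in order. The LCS DP gives dp[17][16] = 11, so this is optimal.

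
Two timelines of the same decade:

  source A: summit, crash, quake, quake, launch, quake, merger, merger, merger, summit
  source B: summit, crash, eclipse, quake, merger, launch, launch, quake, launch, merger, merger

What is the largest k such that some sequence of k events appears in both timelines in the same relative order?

One common subsequence of length 7: summit at source A[1]=source B[1] → crash at source A[2]=source B[2] → quake at source A[3]=source B[4] → quake at source A[4]=source B[8] → launch at source A[5]=source B[9] → merger at source A[8]=source B[10] → merger at source A[9]=source B[11]. Since dp[10][11] = 7, nothing longer is possible.

7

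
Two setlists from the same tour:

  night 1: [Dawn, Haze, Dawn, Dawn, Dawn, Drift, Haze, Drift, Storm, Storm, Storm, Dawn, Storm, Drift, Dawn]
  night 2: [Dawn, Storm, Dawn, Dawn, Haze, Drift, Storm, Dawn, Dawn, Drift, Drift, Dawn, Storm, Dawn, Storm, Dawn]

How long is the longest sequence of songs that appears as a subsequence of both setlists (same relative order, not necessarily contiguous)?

Pick Dawn (night 1 #1, night 2 #4) → Haze (night 1 #2, night 2 #5) → Dawn (night 1 #4, night 2 #8) → Dawn (night 1 #5, night 2 #9) → Drift (night 1 #6, night 2 #10) → Drift (night 1 #8, night 2 #11) → Storm (night 1 #11, night 2 #13) → Dawn (night 1 #12, night 2 #14) → Storm (night 1 #13, night 2 #15) → Dawn (night 1 #15, night 2 #16); all 10 songs appear in both, in order. dp[15][16] = 10 confirms this is the maximum.

10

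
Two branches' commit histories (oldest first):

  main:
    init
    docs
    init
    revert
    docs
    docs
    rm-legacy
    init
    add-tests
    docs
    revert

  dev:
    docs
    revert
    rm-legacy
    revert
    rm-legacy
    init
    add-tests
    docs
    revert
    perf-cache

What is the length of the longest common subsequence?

One common subsequence of length 7: docs (main #2, dev #1), revert (main #4, dev #4), rm-legacy (main #7, dev #5), init (main #8, dev #6), add-tests (main #9, dev #7), docs (main #10, dev #8), revert (main #11, dev #9). Since dp[11][10] = 7, nothing longer is possible.

7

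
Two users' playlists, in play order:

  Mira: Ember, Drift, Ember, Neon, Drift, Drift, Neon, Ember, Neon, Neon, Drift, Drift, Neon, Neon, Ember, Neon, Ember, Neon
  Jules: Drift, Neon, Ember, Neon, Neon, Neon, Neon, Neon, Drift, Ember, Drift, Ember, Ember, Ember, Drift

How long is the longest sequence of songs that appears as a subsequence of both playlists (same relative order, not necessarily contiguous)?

One common subsequence of length 10: Drift (Mira #2, Jules #1); then Ember (Mira #3, Jules #3); then Neon (Mira #4, Jules #5); then Neon (Mira #7, Jules #6); then Neon (Mira #9, Jules #7); then Neon (Mira #10, Jules #8); then Drift (Mira #11, Jules #9); then Drift (Mira #12, Jules #11); then Ember (Mira #15, Jules #13); then Ember (Mira #17, Jules #14). dp[18][15] = 10 confirms this is the maximum.

10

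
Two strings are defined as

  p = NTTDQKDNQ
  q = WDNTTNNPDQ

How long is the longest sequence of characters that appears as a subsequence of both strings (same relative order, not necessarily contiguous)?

Pick N (p #1, q #3), T (p #2, q #4), T (p #3, q #5), D (p #7, q #9), Q (p #9, q #10); all 5 characters appear in both, in order, and the DP table's final entry dp[9][10] is also 5, so no common subsequence is longer.

5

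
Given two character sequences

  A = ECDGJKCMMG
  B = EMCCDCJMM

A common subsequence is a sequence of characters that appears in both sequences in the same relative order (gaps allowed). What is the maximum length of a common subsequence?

Pick E [1,1]; then C [2,4]; then D [3,5]; then J [5,7]; then M [8,8]; then M [9,9]; all 6 characters appear in both, in order, and the DP table's final entry dp[10][9] is also 6, so no common subsequence is longer.

6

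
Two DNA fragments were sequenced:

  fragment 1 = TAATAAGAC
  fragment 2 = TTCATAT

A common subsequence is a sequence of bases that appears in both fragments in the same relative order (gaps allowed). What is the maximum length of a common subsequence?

4

Pick T (fragment 1 #1, fragment 2 #2), A (fragment 1 #2, fragment 2 #4), A (fragment 1 #3, fragment 2 #6), T (fragment 1 #4, fragment 2 #7); all 4 bases appear in both, in order. dp[9][7] = 4 confirms this is the maximum.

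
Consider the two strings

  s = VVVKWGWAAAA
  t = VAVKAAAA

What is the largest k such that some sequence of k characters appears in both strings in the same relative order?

7

Let dp[i][j] be the LCS length of the first i characters of s and the first j characters of t. dp[i][j] = dp[i-1][j-1]+1 when the i-th and j-th characters match, else max(dp[i-1][j], dp[i][j-1]).
    ·  V  A  V  K  A  A  A  A
 ·  0  0  0  0  0  0  0  0  0
 V  0  1  1  1  1  1  1  1  1
 V  0  1  1  2  2  2  2  2  2
 V  0  1  1  2  2  2  2  2  2
 K  0  1  1  2  3  3  3  3  3
 W  0  1  1  2  3  3  3  3  3
 G  0  1  1  2  3  3  3  3  3
 W  0  1  1  2  3  3  3  3  3
 A  0  1  2  2  3  4  4  4  4
 A  0  1  2  2  3  4  5  5  5
 A  0  1  2  2  3  4  5  6  6
 A  0  1  2  2  3  4  5  6  7
dp[11][8] = 7. One LCS (by backtracking along matches): VVKAAAA.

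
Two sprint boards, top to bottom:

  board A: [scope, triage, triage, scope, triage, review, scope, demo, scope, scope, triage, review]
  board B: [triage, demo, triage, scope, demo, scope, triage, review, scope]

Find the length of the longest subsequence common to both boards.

Pick triage (board A #2, board B #1), triage (board A #5, board B #3), scope (board A #7, board B #4), demo (board A #8, board B #5), scope (board A #10, board B #6), triage (board A #11, board B #7), review (board A #12, board B #8); all 7 tasks appear in both, in order. The LCS DP gives dp[12][9] = 7, so this is optimal.

7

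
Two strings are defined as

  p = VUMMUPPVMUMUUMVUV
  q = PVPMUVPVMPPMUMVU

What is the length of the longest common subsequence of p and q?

11

Taking V at p[1]=q[2], then M at p[4]=q[4], then U at p[5]=q[5], then P at p[7]=q[7], then V at p[8]=q[8], then M at p[9]=q[9], then M at p[11]=q[12], then U at p[13]=q[13], then M at p[14]=q[14], then V at p[15]=q[15], then U at p[16]=q[16] gives a common subsequence of length 11, and the DP table's final entry dp[17][16] is also 11, so no common subsequence is longer.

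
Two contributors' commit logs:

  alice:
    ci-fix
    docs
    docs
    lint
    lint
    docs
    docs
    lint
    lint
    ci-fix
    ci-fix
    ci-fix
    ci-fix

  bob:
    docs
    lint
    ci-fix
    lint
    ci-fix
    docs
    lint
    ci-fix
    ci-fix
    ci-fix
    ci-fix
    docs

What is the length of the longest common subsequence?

Pick docs at alice[3]=bob[1]; then lint at alice[4]=bob[2]; then lint at alice[5]=bob[4]; then docs at alice[7]=bob[6]; then lint at alice[9]=bob[7]; then ci-fix at alice[10]=bob[8]; then ci-fix at alice[11]=bob[9]; then ci-fix at alice[12]=bob[10]; then ci-fix at alice[13]=bob[11]; all 9 commits appear in both, in order. Since dp[13][12] = 9, nothing longer is possible.

9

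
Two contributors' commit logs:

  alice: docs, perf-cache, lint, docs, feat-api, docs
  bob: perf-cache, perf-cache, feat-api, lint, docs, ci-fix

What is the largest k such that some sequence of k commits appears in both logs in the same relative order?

3

Pick perf-cache [2,2]; then lint [3,4]; then docs [4,5]; all 3 commits appear in both, in order, and the DP table's final entry dp[6][6] is also 3, so no common subsequence is longer.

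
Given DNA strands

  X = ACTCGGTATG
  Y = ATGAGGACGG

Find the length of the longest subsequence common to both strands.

Pick A [1,1]; then T [3,2]; then G [5,5]; then G [6,6]; then A [8,7]; then G [10,10]; all 6 bases appear in both, in order. dp[10][10] = 6 confirms this is the maximum.

6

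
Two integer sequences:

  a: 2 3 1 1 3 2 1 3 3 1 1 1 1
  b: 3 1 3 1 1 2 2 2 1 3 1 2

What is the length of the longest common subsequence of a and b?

7

One common subsequence of length 7: 3 at a[2]=b[3] → 1 at a[3]=b[4] → 1 at a[4]=b[5] → 2 at a[6]=b[8] → 1 at a[7]=b[9] → 3 at a[9]=b[10] → 1 at a[10]=b[11]. dp[13][12] = 7 confirms this is the maximum.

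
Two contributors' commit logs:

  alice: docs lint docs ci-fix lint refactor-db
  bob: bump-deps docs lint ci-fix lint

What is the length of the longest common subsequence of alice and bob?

4

Taking docs [1,2], then lint [2,3], then ci-fix [4,4], then lint [5,5] gives a common subsequence of length 4. The LCS DP gives dp[6][5] = 4, so this is optimal.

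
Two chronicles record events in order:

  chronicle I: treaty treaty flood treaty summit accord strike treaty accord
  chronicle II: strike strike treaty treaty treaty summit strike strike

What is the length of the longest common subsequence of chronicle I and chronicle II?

Taking treaty [1,3], treaty [2,4], treaty [4,5], summit [5,6], strike [7,8] gives a common subsequence of length 5. dp[9][8] = 5 confirms this is the maximum.

5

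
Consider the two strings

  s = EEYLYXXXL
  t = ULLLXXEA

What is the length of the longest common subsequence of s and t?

One common subsequence of length 3: L [4,4]; then X [6,5]; then X [7,6]. Since dp[9][8] = 3, nothing longer is possible.

3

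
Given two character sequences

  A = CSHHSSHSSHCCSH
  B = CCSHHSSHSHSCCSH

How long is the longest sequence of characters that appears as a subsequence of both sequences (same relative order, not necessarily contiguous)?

Pick C at A[1]=B[2] → S at A[2]=B[3] → H at A[3]=B[4] → H at A[4]=B[5] → S at A[5]=B[6] → S at A[6]=B[7] → H at A[7]=B[8] → S at A[8]=B[9] → S at A[9]=B[11] → C at A[11]=B[12] → C at A[12]=B[13] → S at A[13]=B[14] → H at A[14]=B[15]; all 13 characters appear in both, in order. Since dp[14][15] = 13, nothing longer is possible.

13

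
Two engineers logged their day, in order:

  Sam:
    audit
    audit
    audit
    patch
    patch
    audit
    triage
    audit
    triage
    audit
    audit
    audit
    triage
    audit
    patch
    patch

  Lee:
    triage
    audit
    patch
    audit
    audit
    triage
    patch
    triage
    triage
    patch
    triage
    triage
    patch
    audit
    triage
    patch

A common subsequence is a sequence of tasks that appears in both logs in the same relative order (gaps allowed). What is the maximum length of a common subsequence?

10

Pick audit (Sam #1, Lee #2), audit (Sam #2, Lee #4), audit (Sam #3, Lee #5), patch (Sam #4, Lee #7), patch (Sam #5, Lee #10), triage (Sam #7, Lee #11), triage (Sam #9, Lee #12), audit (Sam #12, Lee #14), triage (Sam #13, Lee #15), patch (Sam #16, Lee #16); all 10 tasks appear in both, in order. dp[16][16] = 10 confirms this is the maximum.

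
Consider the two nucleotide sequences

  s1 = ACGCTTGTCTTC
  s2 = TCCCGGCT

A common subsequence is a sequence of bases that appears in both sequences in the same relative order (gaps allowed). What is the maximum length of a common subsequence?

Taking C at s1[2]=s2[4], then G at s1[3]=s2[5], then G at s1[7]=s2[6], then C at s1[9]=s2[7], then T at s1[11]=s2[8] gives a common subsequence of length 5. The LCS DP gives dp[12][8] = 5, so this is optimal.

5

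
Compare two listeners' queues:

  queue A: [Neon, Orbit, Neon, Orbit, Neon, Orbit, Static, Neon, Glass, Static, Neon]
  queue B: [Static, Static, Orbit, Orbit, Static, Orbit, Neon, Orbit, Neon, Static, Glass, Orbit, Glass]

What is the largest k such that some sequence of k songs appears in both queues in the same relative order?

One common subsequence of length 6: Orbit (queue A #2, queue B #6), then Neon (queue A #3, queue B #7), then Orbit (queue A #4, queue B #8), then Neon (queue A #5, queue B #9), then Orbit (queue A #6, queue B #12), then Glass (queue A #9, queue B #13). Since dp[11][13] = 6, nothing longer is possible.

6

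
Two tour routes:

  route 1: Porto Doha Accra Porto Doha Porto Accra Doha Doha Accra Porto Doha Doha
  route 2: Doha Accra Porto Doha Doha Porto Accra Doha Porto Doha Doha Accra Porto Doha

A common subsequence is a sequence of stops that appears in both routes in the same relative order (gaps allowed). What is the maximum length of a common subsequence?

Match Doha at route 1[2]=route 2[1] → Accra at route 1[3]=route 2[2] → Porto at route 1[4]=route 2[3] → Doha at route 1[5]=route 2[5] → Porto at route 1[6]=route 2[6] → Accra at route 1[7]=route 2[7] → Doha at route 1[8]=route 2[10] → Doha at route 1[9]=route 2[11] → Accra at route 1[10]=route 2[12] → Porto at route 1[11]=route 2[13] → Doha at route 1[13]=route 2[14] — 11 stops in the same relative order in both. Since dp[13][14] = 11, nothing longer is possible.

11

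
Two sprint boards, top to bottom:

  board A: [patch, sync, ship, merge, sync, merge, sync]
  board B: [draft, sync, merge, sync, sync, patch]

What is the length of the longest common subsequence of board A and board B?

4

Pick sync (board A #2, board B #2), merge (board A #4, board B #3), sync (board A #5, board B #4), sync (board A #7, board B #5); all 4 tasks appear in both, in order. dp[7][6] = 4 confirms this is the maximum.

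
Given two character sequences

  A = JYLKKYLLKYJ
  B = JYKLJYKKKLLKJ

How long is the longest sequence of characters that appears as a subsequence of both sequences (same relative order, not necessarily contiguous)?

9

Pick J [1,1] → Y [2,2] → L [3,4] → K [4,8] → K [5,9] → L [7,10] → L [8,11] → K [9,12] → J [11,13]; all 9 characters appear in both, in order. dp[11][13] = 9 confirms this is the maximum.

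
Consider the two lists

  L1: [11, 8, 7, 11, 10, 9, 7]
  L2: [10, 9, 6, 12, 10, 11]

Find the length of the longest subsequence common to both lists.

Let dp[i][j] be the LCS length of the first i values of L1 and the first j values of L2. dp[i][j] = dp[i-1][j-1]+1 when the i-th and j-th values match, else max(dp[i-1][j], dp[i][j-1]).
    · 10  9  6 12 10 11
 ·  0  0  0  0  0  0  0
11  0  0  0  0  0  0  1
 8  0  0  0  0  0  0  1
 7  0  0  0  0  0  0  1
11  0  0  0  0  0  0  1
10  0  1  1  1  1  1  1
 9  0  1  2  2  2  2  2
 7  0  1  2  2  2  2  2
dp[7][6] = 2. One LCS (by backtracking along matches): 10, 9.

2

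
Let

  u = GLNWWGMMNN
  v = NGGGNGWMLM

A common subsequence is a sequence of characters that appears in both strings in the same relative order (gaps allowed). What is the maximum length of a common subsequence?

Pick G at u[1]=v[4], then N at u[3]=v[5], then W at u[5]=v[7], then M at u[7]=v[8], then M at u[8]=v[10]; all 5 characters appear in both, in order. dp[10][10] = 5 confirms this is the maximum.

5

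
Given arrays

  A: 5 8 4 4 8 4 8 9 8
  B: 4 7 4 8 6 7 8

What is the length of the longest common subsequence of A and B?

4

Let dp[i][j] be the LCS length of the first i values of A and the first j values of B. dp[i][j] = dp[i-1][j-1]+1 when the i-th and j-th values match, else max(dp[i-1][j], dp[i][j-1]).
    ·  4  7  4  8  6  7  8
 ·  0  0  0  0  0  0  0  0
 5  0  0  0  0  0  0  0  0
 8  0  0  0  0  1  1  1  1
 4  0  1  1  1  1  1  1  1
 4  0  1  1  2  2  2  2  2
 8  0  1  1  2  3  3  3  3
 4  0  1  1  2  3  3  3  3
 8  0  1  1  2  3  3  3  4
 9  0  1  1  2  3  3  3  4
 8  0  1  1  2  3  3  3  4
dp[9][7] = 4. One LCS (by backtracking along matches): 4, 4, 8, 8.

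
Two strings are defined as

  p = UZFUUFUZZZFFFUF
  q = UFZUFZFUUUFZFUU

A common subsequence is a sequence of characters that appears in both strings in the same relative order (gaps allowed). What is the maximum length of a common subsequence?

9

Pick U (p #1, q #4) → Z (p #2, q #6) → F (p #3, q #7) → U (p #4, q #9) → U (p #5, q #10) → F (p #6, q #11) → Z (p #10, q #12) → F (p #11, q #13) → U (p #14, q #15); all 9 characters appear in both, in order. dp[15][15] = 9 confirms this is the maximum.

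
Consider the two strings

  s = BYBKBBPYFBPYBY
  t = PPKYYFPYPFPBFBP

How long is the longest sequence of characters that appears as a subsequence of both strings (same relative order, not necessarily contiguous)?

6

One common subsequence of length 6: Y [2,5]; then P [7,7]; then Y [8,8]; then F [9,13]; then B [10,14]; then P [11,15]. The LCS DP gives dp[14][15] = 6, so this is optimal.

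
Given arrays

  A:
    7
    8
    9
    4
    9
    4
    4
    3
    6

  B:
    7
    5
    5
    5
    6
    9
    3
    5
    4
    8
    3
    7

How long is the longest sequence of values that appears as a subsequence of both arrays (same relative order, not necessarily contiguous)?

One common subsequence of length 4: 7 at A[1]=B[1], 9 at A[3]=B[6], 4 at A[4]=B[9], 3 at A[8]=B[11]. Since dp[9][12] = 4, nothing longer is possible.

4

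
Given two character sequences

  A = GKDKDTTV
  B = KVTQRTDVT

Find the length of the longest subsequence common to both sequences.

4

Pick K at A[2]=B[1]; then T at A[6]=B[3]; then T at A[7]=B[6]; then V at A[8]=B[8]; all 4 characters appear in both, in order. The LCS DP gives dp[8][9] = 4, so this is optimal.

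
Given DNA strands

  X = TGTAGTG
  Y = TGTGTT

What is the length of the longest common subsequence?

Match T [1,1]; then G [2,2]; then T [3,3]; then G [5,4]; then T [6,6] — 5 bases in the same relative order in both, and the DP table's final entry dp[7][6] is also 5, so no common subsequence is longer.

5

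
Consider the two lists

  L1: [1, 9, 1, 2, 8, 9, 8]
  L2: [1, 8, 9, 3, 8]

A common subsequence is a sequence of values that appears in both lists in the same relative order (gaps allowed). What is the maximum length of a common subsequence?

4

Pick 1 (L1 #3, L2 #1); then 8 (L1 #5, L2 #2); then 9 (L1 #6, L2 #3); then 8 (L1 #7, L2 #5); all 4 values appear in both, in order. Since dp[7][5] = 4, nothing longer is possible.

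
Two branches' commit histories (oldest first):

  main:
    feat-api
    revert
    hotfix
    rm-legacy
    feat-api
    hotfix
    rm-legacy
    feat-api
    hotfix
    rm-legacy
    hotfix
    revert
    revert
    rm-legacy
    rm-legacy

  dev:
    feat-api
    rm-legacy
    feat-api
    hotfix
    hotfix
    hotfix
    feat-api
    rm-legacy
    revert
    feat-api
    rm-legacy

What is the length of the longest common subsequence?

8

Taking feat-api (main #1, dev #1), then rm-legacy (main #4, dev #2), then feat-api (main #5, dev #3), then hotfix (main #6, dev #6), then feat-api (main #8, dev #7), then rm-legacy (main #10, dev #8), then revert (main #12, dev #9), then rm-legacy (main #15, dev #11) gives a common subsequence of length 8. dp[15][11] = 8 confirms this is the maximum.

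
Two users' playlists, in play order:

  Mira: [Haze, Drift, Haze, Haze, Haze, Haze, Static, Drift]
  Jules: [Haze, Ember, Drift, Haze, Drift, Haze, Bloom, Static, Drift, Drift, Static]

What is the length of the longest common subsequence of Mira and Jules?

Match Haze [1,1], then Drift [2,3], then Haze [3,4], then Haze [4,6], then Static [7,8], then Drift [8,10] — 6 songs in the same relative order in both. The LCS DP gives dp[8][11] = 6, so this is optimal.

6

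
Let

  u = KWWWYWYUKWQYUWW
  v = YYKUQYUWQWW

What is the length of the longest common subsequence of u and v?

8

Pick Y at u[5]=v[1], Y at u[7]=v[2], U at u[8]=v[4], Q at u[11]=v[5], Y at u[12]=v[6], U at u[13]=v[7], W at u[14]=v[10], W at u[15]=v[11]; all 8 characters appear in both, in order. Since dp[15][11] = 8, nothing longer is possible.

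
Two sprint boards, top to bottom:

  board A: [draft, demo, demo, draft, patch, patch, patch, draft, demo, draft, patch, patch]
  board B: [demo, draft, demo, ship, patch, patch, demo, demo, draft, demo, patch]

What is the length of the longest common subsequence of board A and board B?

Match draft (board A #1, board B #2), demo (board A #2, board B #3), patch (board A #5, board B #5), patch (board A #6, board B #6), draft (board A #8, board B #9), demo (board A #9, board B #10), patch (board A #12, board B #11) — 7 tasks in the same relative order in both. Since dp[12][11] = 7, nothing longer is possible.

7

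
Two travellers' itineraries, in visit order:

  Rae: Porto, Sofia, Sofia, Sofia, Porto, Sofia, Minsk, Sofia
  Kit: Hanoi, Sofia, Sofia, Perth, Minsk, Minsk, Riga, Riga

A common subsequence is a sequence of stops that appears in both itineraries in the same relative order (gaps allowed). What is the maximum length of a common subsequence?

3

Match Sofia [2,2], Sofia [3,3], Minsk [7,6] — 3 stops in the same relative order in both. Since dp[8][8] = 3, nothing longer is possible.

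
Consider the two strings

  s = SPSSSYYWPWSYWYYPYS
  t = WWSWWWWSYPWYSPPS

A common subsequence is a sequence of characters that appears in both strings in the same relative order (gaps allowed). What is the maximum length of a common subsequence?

Taking S (s #1, t #3); then W (s #8, t #6); then W (s #10, t #7); then S (s #11, t #8); then Y (s #12, t #9); then W (s #13, t #11); then Y (s #14, t #12); then P (s #16, t #15); then S (s #18, t #16) gives a common subsequence of length 9. The LCS DP gives dp[18][16] = 9, so this is optimal.

9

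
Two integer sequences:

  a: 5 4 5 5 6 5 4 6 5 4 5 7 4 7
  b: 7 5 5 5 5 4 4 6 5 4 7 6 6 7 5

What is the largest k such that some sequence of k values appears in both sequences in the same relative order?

10

One common subsequence of length 10: 5 at a[1]=b[2], then 5 at a[3]=b[3], then 5 at a[4]=b[4], then 5 at a[6]=b[5], then 4 at a[7]=b[7], then 6 at a[8]=b[8], then 5 at a[9]=b[9], then 4 at a[10]=b[10], then 7 at a[12]=b[11], then 7 at a[14]=b[14]. The LCS DP gives dp[14][15] = 10, so this is optimal.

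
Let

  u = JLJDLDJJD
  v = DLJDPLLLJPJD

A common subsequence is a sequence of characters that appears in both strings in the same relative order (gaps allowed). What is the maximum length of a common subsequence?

7

Let dp[i][j] be the LCS length of the first i characters of u and the first j characters of v. dp[i][j] = dp[i-1][j-1]+1 when the i-th and j-th characters match, else max(dp[i-1][j], dp[i][j-1]).
    ·  D  L  J  D  P  L  L  L  J  P  J  D
 ·  0  0  0  0  0  0  0  0  0  0  0  0  0
 J  0  0  0  1  1  1  1  1  1  1  1  1  1
 L  0  0  1  1  1  1  2  2  2  2  2  2  2
 J  0  0  1  2  2  2  2  2  2  3  3  3  3
 D  0  1  1  2  3  3  3  3  3  3  3  3  4
 L  0  1  2  2  3  3  4  4  4  4  4  4  4
 D  0  1  2  2  3  3  4  4  4  4  4  4  5
 J  0  1  2  3  3  3  4  4  4  5  5  5  5
 J  0  1  2  3  3  3  4  4  4  5  5  6  6
 D  0  1  2  3  4  4  4  4  4  5  5  6  7
dp[9][12] = 7. One LCS (by backtracking along matches): LJDLJJD.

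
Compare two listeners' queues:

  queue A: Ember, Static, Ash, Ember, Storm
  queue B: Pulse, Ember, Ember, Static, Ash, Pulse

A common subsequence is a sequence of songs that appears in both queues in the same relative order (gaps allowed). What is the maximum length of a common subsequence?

Taking Ember [1,3], Static [2,4], Ash [3,5] gives a common subsequence of length 3, and the DP table's final entry dp[5][6] is also 3, so no common subsequence is longer.

3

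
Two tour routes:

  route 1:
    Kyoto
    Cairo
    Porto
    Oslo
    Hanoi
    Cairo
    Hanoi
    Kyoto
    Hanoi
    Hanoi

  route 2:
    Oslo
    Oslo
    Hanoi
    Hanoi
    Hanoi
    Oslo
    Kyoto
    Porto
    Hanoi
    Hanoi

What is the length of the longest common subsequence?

One common subsequence of length 6: Oslo at route 1[4]=route 2[2] → Hanoi at route 1[5]=route 2[4] → Hanoi at route 1[7]=route 2[5] → Kyoto at route 1[8]=route 2[7] → Hanoi at route 1[9]=route 2[9] → Hanoi at route 1[10]=route 2[10]. dp[10][10] = 6 confirms this is the maximum.

6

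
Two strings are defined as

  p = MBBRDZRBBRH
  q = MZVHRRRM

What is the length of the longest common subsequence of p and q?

Pick M [1,1], R [4,5], R [7,6], R [10,7]; all 4 characters appear in both, in order. The LCS DP gives dp[11][8] = 4, so this is optimal.

4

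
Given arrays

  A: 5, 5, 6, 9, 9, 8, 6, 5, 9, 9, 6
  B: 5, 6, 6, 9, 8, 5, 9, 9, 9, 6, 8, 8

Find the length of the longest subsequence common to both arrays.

8

Let dp[i][j] be the LCS length of the first i values of A and the first j values of B. dp[i][j] = dp[i-1][j-1]+1 when the i-th and j-th values match, else max(dp[i-1][j], dp[i][j-1]).
    ·  5  6  6  9  8  5  9  9  9  6  8  8
 ·  0  0  0  0  0  0  0  0  0  0  0  0  0
 5  0  1  1  1  1  1  1  1  1  1  1  1  1
 5  0  1  1  1  1  1  2  2  2  2  2  2  2
 6  0  1  2  2  2  2  2  2  2  2  3  3  3
 9  0  1  2  2  3  3  3  3  3  3  3  3  3
 9  0  1  2  2  3  3  3  4  4  4  4  4  4
 8  0  1  2  2  3  4  4  4  4  4  4  5  5
 6  0  1  2  3  3  4  4  4  4  4  5  5  5
 5  0  1  2  3  3  4  5  5  5  5  5  5  5
 9  0  1  2  3  4  4  5  6  6  6  6  6  6
 9  0  1  2  3  4  4  5  6  7  7  7  7  7
 6  0  1  2  3  4  4  5  6  7  7  8  8  8
dp[11][12] = 8. One LCS (by backtracking along matches): 5, 6, 9, 8, 5, 9, 9, 6.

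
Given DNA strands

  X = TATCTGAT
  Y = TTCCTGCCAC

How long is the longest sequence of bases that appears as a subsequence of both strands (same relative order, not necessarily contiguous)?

6

Let dp[i][j] be the LCS length of the first i bases of X and the first j bases of Y. dp[i][j] = dp[i-1][j-1]+1 when the i-th and j-th bases match, else max(dp[i-1][j], dp[i][j-1]).
    ·  T  T  C  C  T  G  C  C  A  C
 ·  0  0  0  0  0  0  0  0  0  0  0
 T  0  1  1  1  1  1  1  1  1  1  1
 A  0  1  1  1  1  1  1  1  1  2  2
 T  0  1  2  2  2  2  2  2  2  2  2
 C  0  1  2  3  3  3  3  3  3  3  3
 T  0  1  2  3  3  4  4  4  4  4  4
 G  0  1  2  3  3  4  5  5  5  5  5
 A  0  1  2  3  3  4  5  5  5  6  6
 T  0  1  2  3  3  4  5  5  5  6  6
dp[8][10] = 6. One LCS (by backtracking along matches): TTCTGA.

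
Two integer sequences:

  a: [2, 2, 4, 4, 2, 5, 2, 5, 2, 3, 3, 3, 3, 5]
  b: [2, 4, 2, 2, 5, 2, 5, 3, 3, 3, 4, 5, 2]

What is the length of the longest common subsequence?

One common subsequence of length 10: 2 [1,1] → 2 [2,3] → 2 [5,4] → 5 [6,5] → 2 [7,6] → 5 [8,7] → 3 [10,8] → 3 [11,9] → 3 [12,10] → 5 [14,12]. Since dp[14][13] = 10, nothing longer is possible.

10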